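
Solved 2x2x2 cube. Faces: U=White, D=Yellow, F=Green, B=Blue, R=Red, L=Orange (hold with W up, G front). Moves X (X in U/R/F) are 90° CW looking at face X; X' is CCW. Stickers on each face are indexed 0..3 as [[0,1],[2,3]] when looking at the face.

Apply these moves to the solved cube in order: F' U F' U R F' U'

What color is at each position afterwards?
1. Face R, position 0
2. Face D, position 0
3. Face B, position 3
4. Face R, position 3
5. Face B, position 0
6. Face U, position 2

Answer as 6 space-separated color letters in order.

Answer: W G B W B B

Derivation:
After move 1 (F'): F=GGGG U=WWRR R=YRYR D=OOYY L=OWOW
After move 2 (U): U=RWRW F=YRGG R=BBYR B=OWBB L=GGOW
After move 3 (F'): F=RGYG U=RWBY R=OBOR D=GWYY L=GWOR
After move 4 (U): U=BRYW F=OBYG R=OWOR B=GWBB L=RGOR
After move 5 (R): R=OORW U=BBYG F=OWYY D=GBYG B=WWRB
After move 6 (F'): F=WYOY U=BBOR R=BOGW D=GRYG L=RGOY
After move 7 (U'): U=BRBO F=RGOY R=WYGW B=BORB L=WWOY
Query 1: R[0] = W
Query 2: D[0] = G
Query 3: B[3] = B
Query 4: R[3] = W
Query 5: B[0] = B
Query 6: U[2] = B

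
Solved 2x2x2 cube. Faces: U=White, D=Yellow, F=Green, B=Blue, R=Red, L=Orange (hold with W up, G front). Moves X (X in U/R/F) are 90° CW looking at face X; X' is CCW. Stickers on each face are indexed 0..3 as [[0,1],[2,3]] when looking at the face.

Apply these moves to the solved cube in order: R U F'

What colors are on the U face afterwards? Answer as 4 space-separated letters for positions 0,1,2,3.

After move 1 (R): R=RRRR U=WGWG F=GYGY D=YBYB B=WBWB
After move 2 (U): U=WWGG F=RRGY R=WBRR B=OOWB L=GYOO
After move 3 (F'): F=RYRG U=WWWR R=BBYR D=YOYB L=GGOG
Query: U face = WWWR

Answer: W W W R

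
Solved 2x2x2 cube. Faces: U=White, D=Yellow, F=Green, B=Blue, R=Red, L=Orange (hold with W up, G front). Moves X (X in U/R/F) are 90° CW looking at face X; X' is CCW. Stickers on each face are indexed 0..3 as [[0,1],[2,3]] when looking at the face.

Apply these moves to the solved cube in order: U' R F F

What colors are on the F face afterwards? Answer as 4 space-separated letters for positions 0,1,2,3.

After move 1 (U'): U=WWWW F=OOGG R=GGRR B=RRBB L=BBOO
After move 2 (R): R=RGRG U=WOWG F=OYGY D=YBYR B=WRWB
After move 3 (F): F=GOYY U=WOOB R=WGGG D=RRYR L=BYOB
After move 4 (F): F=YGYO U=WOBY R=OGBG D=GWYR L=BROR
Query: F face = YGYO

Answer: Y G Y O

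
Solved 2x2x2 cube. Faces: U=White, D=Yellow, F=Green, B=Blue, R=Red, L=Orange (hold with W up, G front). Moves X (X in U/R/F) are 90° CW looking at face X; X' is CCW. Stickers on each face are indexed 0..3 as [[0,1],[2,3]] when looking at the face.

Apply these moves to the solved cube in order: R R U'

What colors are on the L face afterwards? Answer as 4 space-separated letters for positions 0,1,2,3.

Answer: G B O O

Derivation:
After move 1 (R): R=RRRR U=WGWG F=GYGY D=YBYB B=WBWB
After move 2 (R): R=RRRR U=WYWY F=GBGB D=YWYW B=GBGB
After move 3 (U'): U=YYWW F=OOGB R=GBRR B=RRGB L=GBOO
Query: L face = GBOO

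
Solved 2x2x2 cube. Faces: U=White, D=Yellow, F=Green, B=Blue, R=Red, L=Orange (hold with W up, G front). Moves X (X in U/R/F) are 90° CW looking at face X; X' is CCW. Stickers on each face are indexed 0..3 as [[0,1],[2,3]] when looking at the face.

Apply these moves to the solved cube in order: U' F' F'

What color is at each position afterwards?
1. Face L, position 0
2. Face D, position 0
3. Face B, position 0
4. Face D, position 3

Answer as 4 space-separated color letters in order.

Answer: B W R Y

Derivation:
After move 1 (U'): U=WWWW F=OOGG R=GGRR B=RRBB L=BBOO
After move 2 (F'): F=OGOG U=WWGR R=YGYR D=BOYY L=BWOW
After move 3 (F'): F=GGOO U=WWYY R=OGBR D=WWYY L=BROG
Query 1: L[0] = B
Query 2: D[0] = W
Query 3: B[0] = R
Query 4: D[3] = Y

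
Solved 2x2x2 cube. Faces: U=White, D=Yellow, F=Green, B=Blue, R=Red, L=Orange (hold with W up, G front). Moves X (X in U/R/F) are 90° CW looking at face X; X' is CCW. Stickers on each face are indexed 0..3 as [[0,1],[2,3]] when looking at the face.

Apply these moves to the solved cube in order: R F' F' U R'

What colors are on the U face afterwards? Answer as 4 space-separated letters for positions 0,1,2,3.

Answer: B W Y O

Derivation:
After move 1 (R): R=RRRR U=WGWG F=GYGY D=YBYB B=WBWB
After move 2 (F'): F=YYGG U=WGRR R=BRYR D=OOYB L=OGOW
After move 3 (F'): F=YGYG U=WGBY R=OROR D=GWYB L=OROR
After move 4 (U): U=BWYG F=ORYG R=WBOR B=ORWB L=YGOR
After move 5 (R'): R=BRWO U=BWYO F=OWYG D=GRYG B=BRWB
Query: U face = BWYO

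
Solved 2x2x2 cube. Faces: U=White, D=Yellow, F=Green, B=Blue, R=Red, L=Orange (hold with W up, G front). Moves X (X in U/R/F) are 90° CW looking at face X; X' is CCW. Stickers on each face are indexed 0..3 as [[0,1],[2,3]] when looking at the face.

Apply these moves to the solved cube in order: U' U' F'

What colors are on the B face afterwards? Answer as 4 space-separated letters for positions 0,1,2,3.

After move 1 (U'): U=WWWW F=OOGG R=GGRR B=RRBB L=BBOO
After move 2 (U'): U=WWWW F=BBGG R=OORR B=GGBB L=RROO
After move 3 (F'): F=BGBG U=WWOR R=YOYR D=ROYY L=RWOW
Query: B face = GGBB

Answer: G G B B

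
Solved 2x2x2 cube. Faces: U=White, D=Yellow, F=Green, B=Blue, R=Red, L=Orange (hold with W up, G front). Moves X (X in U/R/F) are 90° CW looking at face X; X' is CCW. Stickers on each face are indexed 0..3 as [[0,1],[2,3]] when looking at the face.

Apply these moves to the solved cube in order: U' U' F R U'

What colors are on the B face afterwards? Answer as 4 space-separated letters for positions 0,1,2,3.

Answer: W W W B

Derivation:
After move 1 (U'): U=WWWW F=OOGG R=GGRR B=RRBB L=BBOO
After move 2 (U'): U=WWWW F=BBGG R=OORR B=GGBB L=RROO
After move 3 (F): F=GBGB U=WWOR R=WOWR D=ROYY L=RYOY
After move 4 (R): R=WWRO U=WBOB F=GOGY D=RBYG B=RGWB
After move 5 (U'): U=BBWO F=RYGY R=GORO B=WWWB L=RGOY
Query: B face = WWWB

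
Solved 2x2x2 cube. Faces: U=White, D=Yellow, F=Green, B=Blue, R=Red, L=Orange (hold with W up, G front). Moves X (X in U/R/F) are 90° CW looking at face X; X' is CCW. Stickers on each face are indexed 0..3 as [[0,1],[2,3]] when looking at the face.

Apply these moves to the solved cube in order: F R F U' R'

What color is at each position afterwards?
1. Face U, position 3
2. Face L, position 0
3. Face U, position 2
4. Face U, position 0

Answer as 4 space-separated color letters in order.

Answer: O O W G

Derivation:
After move 1 (F): F=GGGG U=WWOO R=WRWR D=RRYY L=OYOY
After move 2 (R): R=WWRR U=WGOG F=GRGY D=RBYB B=OBWB
After move 3 (F): F=GGYR U=WGYY R=OWGR D=RWYB L=OROB
After move 4 (U'): U=GYWY F=ORYR R=GGGR B=OWWB L=OBOB
After move 5 (R'): R=GRGG U=GWWO F=OYYY D=RRYR B=BWWB
Query 1: U[3] = O
Query 2: L[0] = O
Query 3: U[2] = W
Query 4: U[0] = G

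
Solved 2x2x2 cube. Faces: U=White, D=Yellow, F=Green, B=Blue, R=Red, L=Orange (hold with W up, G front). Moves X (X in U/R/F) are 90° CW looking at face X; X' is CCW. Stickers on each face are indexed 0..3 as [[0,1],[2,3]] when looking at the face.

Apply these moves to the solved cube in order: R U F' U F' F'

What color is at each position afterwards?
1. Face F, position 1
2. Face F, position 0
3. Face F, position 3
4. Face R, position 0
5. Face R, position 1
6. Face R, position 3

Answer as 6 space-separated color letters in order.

After move 1 (R): R=RRRR U=WGWG F=GYGY D=YBYB B=WBWB
After move 2 (U): U=WWGG F=RRGY R=WBRR B=OOWB L=GYOO
After move 3 (F'): F=RYRG U=WWWR R=BBYR D=YOYB L=GGOG
After move 4 (U): U=WWRW F=BBRG R=OOYR B=GGWB L=RYOG
After move 5 (F'): F=BGBR U=WWOY R=OOYR D=YGYB L=RWOR
After move 6 (F'): F=GRBB U=WWOY R=GOYR D=WRYB L=RYOO
Query 1: F[1] = R
Query 2: F[0] = G
Query 3: F[3] = B
Query 4: R[0] = G
Query 5: R[1] = O
Query 6: R[3] = R

Answer: R G B G O R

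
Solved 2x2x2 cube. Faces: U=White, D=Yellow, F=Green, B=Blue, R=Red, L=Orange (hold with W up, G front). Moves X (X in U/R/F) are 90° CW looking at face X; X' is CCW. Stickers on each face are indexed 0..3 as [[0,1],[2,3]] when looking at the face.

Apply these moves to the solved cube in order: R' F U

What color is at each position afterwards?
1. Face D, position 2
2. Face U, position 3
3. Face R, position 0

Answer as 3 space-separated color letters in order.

Answer: Y B Y

Derivation:
After move 1 (R'): R=RRRR U=WBWB F=GWGW D=YGYG B=YBYB
After move 2 (F): F=GGWW U=WBOO R=WRBR D=RRYG L=OYOG
After move 3 (U): U=OWOB F=WRWW R=YBBR B=OYYB L=GGOG
Query 1: D[2] = Y
Query 2: U[3] = B
Query 3: R[0] = Y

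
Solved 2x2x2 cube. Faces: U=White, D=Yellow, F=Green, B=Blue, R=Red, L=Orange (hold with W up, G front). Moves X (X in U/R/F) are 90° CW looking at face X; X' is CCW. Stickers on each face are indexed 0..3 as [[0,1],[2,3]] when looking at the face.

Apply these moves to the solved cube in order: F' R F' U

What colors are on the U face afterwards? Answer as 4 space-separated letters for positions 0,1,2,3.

Answer: Y W R G

Derivation:
After move 1 (F'): F=GGGG U=WWRR R=YRYR D=OOYY L=OWOW
After move 2 (R): R=YYRR U=WGRG F=GOGY D=OBYB B=RBWB
After move 3 (F'): F=OYGG U=WGYR R=BYOR D=WWYB L=OGOR
After move 4 (U): U=YWRG F=BYGG R=RBOR B=OGWB L=OYOR
Query: U face = YWRG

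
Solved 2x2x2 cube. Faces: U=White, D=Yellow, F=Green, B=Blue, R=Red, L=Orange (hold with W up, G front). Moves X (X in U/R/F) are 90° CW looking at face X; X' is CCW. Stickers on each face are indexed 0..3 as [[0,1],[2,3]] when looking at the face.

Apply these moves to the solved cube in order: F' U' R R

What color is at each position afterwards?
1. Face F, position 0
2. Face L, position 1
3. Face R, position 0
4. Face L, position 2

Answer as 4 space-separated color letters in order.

After move 1 (F'): F=GGGG U=WWRR R=YRYR D=OOYY L=OWOW
After move 2 (U'): U=WRWR F=OWGG R=GGYR B=YRBB L=BBOW
After move 3 (R): R=YGRG U=WWWG F=OOGY D=OBYY B=RRRB
After move 4 (R): R=RYGG U=WOWY F=OBGY D=ORYR B=GRWB
Query 1: F[0] = O
Query 2: L[1] = B
Query 3: R[0] = R
Query 4: L[2] = O

Answer: O B R O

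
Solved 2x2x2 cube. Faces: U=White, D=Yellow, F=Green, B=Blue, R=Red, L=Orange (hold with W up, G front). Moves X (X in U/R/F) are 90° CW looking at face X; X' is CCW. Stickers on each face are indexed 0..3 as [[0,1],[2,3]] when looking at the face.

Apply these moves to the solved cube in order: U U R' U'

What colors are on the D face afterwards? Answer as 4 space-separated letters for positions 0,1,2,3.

Answer: Y B Y G

Derivation:
After move 1 (U): U=WWWW F=RRGG R=BBRR B=OOBB L=GGOO
After move 2 (U): U=WWWW F=BBGG R=OORR B=GGBB L=RROO
After move 3 (R'): R=OROR U=WBWG F=BWGW D=YBYG B=YGYB
After move 4 (U'): U=BGWW F=RRGW R=BWOR B=ORYB L=YGOO
Query: D face = YBYG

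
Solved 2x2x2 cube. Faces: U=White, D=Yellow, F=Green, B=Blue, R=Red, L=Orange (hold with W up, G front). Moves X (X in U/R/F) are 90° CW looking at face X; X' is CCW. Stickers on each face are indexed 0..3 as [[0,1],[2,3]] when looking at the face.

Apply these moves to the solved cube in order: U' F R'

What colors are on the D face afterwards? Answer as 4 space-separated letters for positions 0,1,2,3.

After move 1 (U'): U=WWWW F=OOGG R=GGRR B=RRBB L=BBOO
After move 2 (F): F=GOGO U=WWOB R=WGWR D=RGYY L=BYOY
After move 3 (R'): R=GRWW U=WBOR F=GWGB D=ROYO B=YRGB
Query: D face = ROYO

Answer: R O Y O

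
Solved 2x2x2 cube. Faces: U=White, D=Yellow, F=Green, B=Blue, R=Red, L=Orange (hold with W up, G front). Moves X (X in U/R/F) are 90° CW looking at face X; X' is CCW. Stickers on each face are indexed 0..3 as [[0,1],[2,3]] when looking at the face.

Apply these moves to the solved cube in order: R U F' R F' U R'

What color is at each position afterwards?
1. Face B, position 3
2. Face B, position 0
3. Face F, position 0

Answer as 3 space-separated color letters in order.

After move 1 (R): R=RRRR U=WGWG F=GYGY D=YBYB B=WBWB
After move 2 (U): U=WWGG F=RRGY R=WBRR B=OOWB L=GYOO
After move 3 (F'): F=RYRG U=WWWR R=BBYR D=YOYB L=GGOG
After move 4 (R): R=YBRB U=WYWG F=RORB D=YWYO B=ROWB
After move 5 (F'): F=OBRR U=WYYR R=WBYB D=GGYO L=GGOW
After move 6 (U): U=YWRY F=WBRR R=ROYB B=GGWB L=OBOW
After move 7 (R'): R=OBRY U=YWRG F=WWRY D=GBYR B=OGGB
Query 1: B[3] = B
Query 2: B[0] = O
Query 3: F[0] = W

Answer: B O W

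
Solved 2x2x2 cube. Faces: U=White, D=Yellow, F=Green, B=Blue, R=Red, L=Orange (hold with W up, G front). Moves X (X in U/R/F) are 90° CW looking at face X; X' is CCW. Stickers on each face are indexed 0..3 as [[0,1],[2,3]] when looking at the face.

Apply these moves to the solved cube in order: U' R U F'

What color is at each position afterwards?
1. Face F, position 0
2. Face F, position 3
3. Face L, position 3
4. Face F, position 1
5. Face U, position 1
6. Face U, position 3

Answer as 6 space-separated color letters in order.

After move 1 (U'): U=WWWW F=OOGG R=GGRR B=RRBB L=BBOO
After move 2 (R): R=RGRG U=WOWG F=OYGY D=YBYR B=WRWB
After move 3 (U): U=WWGO F=RGGY R=WRRG B=BBWB L=OYOO
After move 4 (F'): F=GYRG U=WWWR R=BRYG D=YOYR L=OOOG
Query 1: F[0] = G
Query 2: F[3] = G
Query 3: L[3] = G
Query 4: F[1] = Y
Query 5: U[1] = W
Query 6: U[3] = R

Answer: G G G Y W R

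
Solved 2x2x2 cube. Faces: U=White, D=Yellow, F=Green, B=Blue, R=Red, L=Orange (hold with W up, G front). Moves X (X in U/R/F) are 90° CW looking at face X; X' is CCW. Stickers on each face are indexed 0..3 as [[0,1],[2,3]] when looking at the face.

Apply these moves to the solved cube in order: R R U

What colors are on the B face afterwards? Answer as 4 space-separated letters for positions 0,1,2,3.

Answer: O O G B

Derivation:
After move 1 (R): R=RRRR U=WGWG F=GYGY D=YBYB B=WBWB
After move 2 (R): R=RRRR U=WYWY F=GBGB D=YWYW B=GBGB
After move 3 (U): U=WWYY F=RRGB R=GBRR B=OOGB L=GBOO
Query: B face = OOGB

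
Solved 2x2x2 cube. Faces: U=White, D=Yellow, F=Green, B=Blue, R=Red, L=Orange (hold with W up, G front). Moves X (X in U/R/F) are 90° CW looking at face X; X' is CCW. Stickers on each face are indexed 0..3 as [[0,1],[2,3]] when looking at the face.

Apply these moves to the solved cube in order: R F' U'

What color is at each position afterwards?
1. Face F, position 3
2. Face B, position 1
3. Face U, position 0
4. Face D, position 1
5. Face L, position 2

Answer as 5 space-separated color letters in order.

After move 1 (R): R=RRRR U=WGWG F=GYGY D=YBYB B=WBWB
After move 2 (F'): F=YYGG U=WGRR R=BRYR D=OOYB L=OGOW
After move 3 (U'): U=GRWR F=OGGG R=YYYR B=BRWB L=WBOW
Query 1: F[3] = G
Query 2: B[1] = R
Query 3: U[0] = G
Query 4: D[1] = O
Query 5: L[2] = O

Answer: G R G O O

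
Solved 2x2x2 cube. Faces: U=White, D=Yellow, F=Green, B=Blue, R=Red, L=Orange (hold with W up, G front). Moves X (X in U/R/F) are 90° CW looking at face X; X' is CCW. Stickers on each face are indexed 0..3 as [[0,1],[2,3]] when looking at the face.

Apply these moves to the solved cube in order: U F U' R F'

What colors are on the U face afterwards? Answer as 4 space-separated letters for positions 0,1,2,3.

Answer: W Y W R

Derivation:
After move 1 (U): U=WWWW F=RRGG R=BBRR B=OOBB L=GGOO
After move 2 (F): F=GRGR U=WWOG R=WBWR D=RBYY L=GYOY
After move 3 (U'): U=WGWO F=GYGR R=GRWR B=WBBB L=OOOY
After move 4 (R): R=WGRR U=WYWR F=GBGY D=RBYW B=OBGB
After move 5 (F'): F=BYGG U=WYWR R=BGRR D=OYYW L=OROW
Query: U face = WYWR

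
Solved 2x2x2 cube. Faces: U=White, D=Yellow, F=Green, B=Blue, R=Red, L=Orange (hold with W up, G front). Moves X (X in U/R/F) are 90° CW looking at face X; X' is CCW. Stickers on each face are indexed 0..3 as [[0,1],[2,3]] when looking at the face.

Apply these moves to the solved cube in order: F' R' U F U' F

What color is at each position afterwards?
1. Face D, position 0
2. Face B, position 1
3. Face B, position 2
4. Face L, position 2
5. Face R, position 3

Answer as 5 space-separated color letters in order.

Answer: B B O O Y

Derivation:
After move 1 (F'): F=GGGG U=WWRR R=YRYR D=OOYY L=OWOW
After move 2 (R'): R=RRYY U=WBRB F=GWGR D=OGYG B=YBOB
After move 3 (U): U=RWBB F=RRGR R=YBYY B=OWOB L=GWOW
After move 4 (F): F=GRRR U=RWWW R=BBBY D=YYYG L=GOOG
After move 5 (U'): U=WWRW F=GORR R=GRBY B=BBOB L=OWOG
After move 6 (F): F=RGRO U=WWGW R=RRWY D=BGYG L=OYOY
Query 1: D[0] = B
Query 2: B[1] = B
Query 3: B[2] = O
Query 4: L[2] = O
Query 5: R[3] = Y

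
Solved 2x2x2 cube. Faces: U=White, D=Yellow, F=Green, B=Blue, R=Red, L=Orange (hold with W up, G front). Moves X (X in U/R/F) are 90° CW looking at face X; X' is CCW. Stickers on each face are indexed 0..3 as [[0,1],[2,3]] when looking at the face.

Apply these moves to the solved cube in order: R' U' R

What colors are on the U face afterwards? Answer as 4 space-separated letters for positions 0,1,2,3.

After move 1 (R'): R=RRRR U=WBWB F=GWGW D=YGYG B=YBYB
After move 2 (U'): U=BBWW F=OOGW R=GWRR B=RRYB L=YBOO
After move 3 (R): R=RGRW U=BOWW F=OGGG D=YYYR B=WRBB
Query: U face = BOWW

Answer: B O W W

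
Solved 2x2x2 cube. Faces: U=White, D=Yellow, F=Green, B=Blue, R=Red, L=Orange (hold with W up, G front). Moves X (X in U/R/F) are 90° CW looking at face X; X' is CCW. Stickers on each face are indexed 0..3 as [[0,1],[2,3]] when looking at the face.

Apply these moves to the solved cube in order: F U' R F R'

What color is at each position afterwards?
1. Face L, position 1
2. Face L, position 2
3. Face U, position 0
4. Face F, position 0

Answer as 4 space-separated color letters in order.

Answer: R O W G

Derivation:
After move 1 (F): F=GGGG U=WWOO R=WRWR D=RRYY L=OYOY
After move 2 (U'): U=WOWO F=OYGG R=GGWR B=WRBB L=BBOY
After move 3 (R): R=WGRG U=WYWG F=ORGY D=RBYW B=OROB
After move 4 (F): F=GOYR U=WYYB R=WGGG D=RWYW L=BROB
After move 5 (R'): R=GGWG U=WOYO F=GYYB D=ROYR B=WRWB
Query 1: L[1] = R
Query 2: L[2] = O
Query 3: U[0] = W
Query 4: F[0] = G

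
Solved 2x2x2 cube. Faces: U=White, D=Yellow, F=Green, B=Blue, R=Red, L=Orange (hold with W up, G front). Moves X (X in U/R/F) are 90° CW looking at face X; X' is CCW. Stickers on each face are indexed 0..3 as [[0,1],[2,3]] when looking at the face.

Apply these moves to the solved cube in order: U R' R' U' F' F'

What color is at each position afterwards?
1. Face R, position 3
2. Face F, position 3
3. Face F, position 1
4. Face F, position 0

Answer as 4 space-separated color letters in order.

After move 1 (U): U=WWWW F=RRGG R=BBRR B=OOBB L=GGOO
After move 2 (R'): R=BRBR U=WBWO F=RWGW D=YRYG B=YOYB
After move 3 (R'): R=RRBB U=WYWY F=RBGO D=YWYW B=GORB
After move 4 (U'): U=YYWW F=GGGO R=RBBB B=RRRB L=GOOO
After move 5 (F'): F=GOGG U=YYRB R=WBYB D=OOYW L=GWOW
After move 6 (F'): F=OGGG U=YYWY R=OBOB D=WWYW L=GBOR
Query 1: R[3] = B
Query 2: F[3] = G
Query 3: F[1] = G
Query 4: F[0] = O

Answer: B G G O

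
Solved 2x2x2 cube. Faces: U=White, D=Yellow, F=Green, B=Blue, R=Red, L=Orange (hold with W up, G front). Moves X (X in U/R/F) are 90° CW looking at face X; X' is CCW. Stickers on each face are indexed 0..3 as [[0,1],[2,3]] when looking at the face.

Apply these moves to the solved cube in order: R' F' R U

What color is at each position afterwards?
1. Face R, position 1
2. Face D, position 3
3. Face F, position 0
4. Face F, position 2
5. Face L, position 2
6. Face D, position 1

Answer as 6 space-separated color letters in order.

Answer: B Y Y G O Y

Derivation:
After move 1 (R'): R=RRRR U=WBWB F=GWGW D=YGYG B=YBYB
After move 2 (F'): F=WWGG U=WBRR R=GRYR D=OOYG L=OBOW
After move 3 (R): R=YGRR U=WWRG F=WOGG D=OYYY B=RBBB
After move 4 (U): U=RWGW F=YGGG R=RBRR B=OBBB L=WOOW
Query 1: R[1] = B
Query 2: D[3] = Y
Query 3: F[0] = Y
Query 4: F[2] = G
Query 5: L[2] = O
Query 6: D[1] = Y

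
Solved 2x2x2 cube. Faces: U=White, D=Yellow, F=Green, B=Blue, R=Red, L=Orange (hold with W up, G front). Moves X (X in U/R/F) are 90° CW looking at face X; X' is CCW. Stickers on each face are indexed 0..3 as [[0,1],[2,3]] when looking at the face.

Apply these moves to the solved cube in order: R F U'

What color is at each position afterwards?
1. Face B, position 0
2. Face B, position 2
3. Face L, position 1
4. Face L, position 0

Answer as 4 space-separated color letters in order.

After move 1 (R): R=RRRR U=WGWG F=GYGY D=YBYB B=WBWB
After move 2 (F): F=GGYY U=WGOO R=WRGR D=RRYB L=OYOB
After move 3 (U'): U=GOWO F=OYYY R=GGGR B=WRWB L=WBOB
Query 1: B[0] = W
Query 2: B[2] = W
Query 3: L[1] = B
Query 4: L[0] = W

Answer: W W B W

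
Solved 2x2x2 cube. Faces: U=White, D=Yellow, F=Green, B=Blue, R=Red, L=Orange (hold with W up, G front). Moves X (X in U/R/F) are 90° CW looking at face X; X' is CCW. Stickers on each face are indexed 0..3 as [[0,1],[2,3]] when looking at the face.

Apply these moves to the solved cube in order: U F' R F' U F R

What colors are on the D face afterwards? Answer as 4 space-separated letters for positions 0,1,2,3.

Answer: G W Y G

Derivation:
After move 1 (U): U=WWWW F=RRGG R=BBRR B=OOBB L=GGOO
After move 2 (F'): F=RGRG U=WWBR R=YBYR D=GOYY L=GWOW
After move 3 (R): R=YYRB U=WGBG F=RORY D=GBYO B=ROWB
After move 4 (F'): F=OYRR U=WGYR R=BYGB D=WWYO L=GGOB
After move 5 (U): U=YWRG F=BYRR R=ROGB B=GGWB L=OYOB
After move 6 (F): F=RBRY U=YWBY R=ROGB D=GRYO L=OWOW
After move 7 (R): R=GRBO U=YBBY F=RRRO D=GWYG B=YGWB
Query: D face = GWYG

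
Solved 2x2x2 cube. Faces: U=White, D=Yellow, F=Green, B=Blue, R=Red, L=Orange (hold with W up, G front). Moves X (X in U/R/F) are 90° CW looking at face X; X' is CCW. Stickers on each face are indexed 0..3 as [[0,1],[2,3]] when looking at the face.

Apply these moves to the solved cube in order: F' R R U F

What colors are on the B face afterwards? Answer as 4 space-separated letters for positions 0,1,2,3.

After move 1 (F'): F=GGGG U=WWRR R=YRYR D=OOYY L=OWOW
After move 2 (R): R=YYRR U=WGRG F=GOGY D=OBYB B=RBWB
After move 3 (R): R=RYRY U=WORY F=GBGB D=OWYR B=GBGB
After move 4 (U): U=RWYO F=RYGB R=GBRY B=OWGB L=GBOW
After move 5 (F): F=GRBY U=RWWB R=YBOY D=RGYR L=GOOW
Query: B face = OWGB

Answer: O W G B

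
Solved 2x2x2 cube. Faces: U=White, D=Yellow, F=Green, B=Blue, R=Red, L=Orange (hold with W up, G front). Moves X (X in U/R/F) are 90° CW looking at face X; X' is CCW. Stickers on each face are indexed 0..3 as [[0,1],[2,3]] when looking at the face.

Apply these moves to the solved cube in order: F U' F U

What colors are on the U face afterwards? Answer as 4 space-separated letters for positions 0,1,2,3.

After move 1 (F): F=GGGG U=WWOO R=WRWR D=RRYY L=OYOY
After move 2 (U'): U=WOWO F=OYGG R=GGWR B=WRBB L=BBOY
After move 3 (F): F=GOGY U=WOYB R=WGOR D=WGYY L=BROR
After move 4 (U): U=YWBO F=WGGY R=WROR B=BRBB L=GOOR
Query: U face = YWBO

Answer: Y W B O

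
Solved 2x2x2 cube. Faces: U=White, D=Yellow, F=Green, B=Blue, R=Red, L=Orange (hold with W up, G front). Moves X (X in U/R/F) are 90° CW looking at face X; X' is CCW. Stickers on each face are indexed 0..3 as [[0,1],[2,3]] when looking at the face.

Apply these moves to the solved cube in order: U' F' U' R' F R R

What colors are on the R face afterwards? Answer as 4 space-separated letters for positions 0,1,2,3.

Answer: Y Y R W

Derivation:
After move 1 (U'): U=WWWW F=OOGG R=GGRR B=RRBB L=BBOO
After move 2 (F'): F=OGOG U=WWGR R=YGYR D=BOYY L=BWOW
After move 3 (U'): U=WRWG F=BWOG R=OGYR B=YGBB L=RROW
After move 4 (R'): R=GROY U=WBWY F=BROG D=BWYG B=YGOB
After move 5 (F): F=OBGR U=WBWR R=WRYY D=OGYG L=RBOW
After move 6 (R): R=YWYR U=WBWR F=OGGG D=OOYY B=RGBB
After move 7 (R): R=YYRW U=WGWG F=OOGY D=OBYR B=RGBB
Query: R face = YYRW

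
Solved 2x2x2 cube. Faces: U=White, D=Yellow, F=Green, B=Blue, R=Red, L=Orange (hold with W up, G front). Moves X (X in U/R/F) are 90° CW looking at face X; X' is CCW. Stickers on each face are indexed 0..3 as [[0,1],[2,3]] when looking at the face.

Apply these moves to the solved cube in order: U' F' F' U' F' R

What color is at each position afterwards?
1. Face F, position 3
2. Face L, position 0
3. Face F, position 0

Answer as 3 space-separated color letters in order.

After move 1 (U'): U=WWWW F=OOGG R=GGRR B=RRBB L=BBOO
After move 2 (F'): F=OGOG U=WWGR R=YGYR D=BOYY L=BWOW
After move 3 (F'): F=GGOO U=WWYY R=OGBR D=WWYY L=BROG
After move 4 (U'): U=WYWY F=BROO R=GGBR B=OGBB L=RROG
After move 5 (F'): F=ROBO U=WYGB R=WGWR D=RGYY L=RYOW
After move 6 (R): R=WWRG U=WOGO F=RGBY D=RBYO B=BGYB
Query 1: F[3] = Y
Query 2: L[0] = R
Query 3: F[0] = R

Answer: Y R R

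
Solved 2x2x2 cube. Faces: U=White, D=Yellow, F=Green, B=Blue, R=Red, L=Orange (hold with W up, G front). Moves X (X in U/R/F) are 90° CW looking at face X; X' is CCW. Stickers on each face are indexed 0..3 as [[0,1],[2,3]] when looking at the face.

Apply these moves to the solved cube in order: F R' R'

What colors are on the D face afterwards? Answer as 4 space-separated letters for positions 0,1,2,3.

Answer: R W Y O

Derivation:
After move 1 (F): F=GGGG U=WWOO R=WRWR D=RRYY L=OYOY
After move 2 (R'): R=RRWW U=WBOB F=GWGO D=RGYG B=YBRB
After move 3 (R'): R=RWRW U=WROY F=GBGB D=RWYO B=GBGB
Query: D face = RWYO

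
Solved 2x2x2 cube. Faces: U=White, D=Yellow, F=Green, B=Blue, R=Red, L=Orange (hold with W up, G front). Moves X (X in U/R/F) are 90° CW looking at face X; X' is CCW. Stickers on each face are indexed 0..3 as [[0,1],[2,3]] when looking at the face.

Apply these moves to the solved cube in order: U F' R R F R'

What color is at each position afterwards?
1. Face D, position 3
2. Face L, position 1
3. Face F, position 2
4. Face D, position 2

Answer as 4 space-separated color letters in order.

Answer: B G O Y

Derivation:
After move 1 (U): U=WWWW F=RRGG R=BBRR B=OOBB L=GGOO
After move 2 (F'): F=RGRG U=WWBR R=YBYR D=GOYY L=GWOW
After move 3 (R): R=YYRB U=WGBG F=RORY D=GBYO B=ROWB
After move 4 (R): R=RYBY U=WOBY F=RBRO D=GWYR B=GOGB
After move 5 (F): F=RROB U=WOWW R=BYYY D=BRYR L=GGOW
After move 6 (R'): R=YYBY U=WGWG F=ROOW D=BRYB B=RORB
Query 1: D[3] = B
Query 2: L[1] = G
Query 3: F[2] = O
Query 4: D[2] = Y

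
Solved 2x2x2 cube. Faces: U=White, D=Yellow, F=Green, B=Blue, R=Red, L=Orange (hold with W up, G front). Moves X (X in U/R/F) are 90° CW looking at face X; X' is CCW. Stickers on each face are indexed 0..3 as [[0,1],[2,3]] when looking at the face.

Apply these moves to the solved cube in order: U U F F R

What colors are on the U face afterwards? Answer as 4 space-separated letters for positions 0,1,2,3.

Answer: W G Y B

Derivation:
After move 1 (U): U=WWWW F=RRGG R=BBRR B=OOBB L=GGOO
After move 2 (U): U=WWWW F=BBGG R=OORR B=GGBB L=RROO
After move 3 (F): F=GBGB U=WWOR R=WOWR D=ROYY L=RYOY
After move 4 (F): F=GGBB U=WWYY R=OORR D=WWYY L=RROO
After move 5 (R): R=RORO U=WGYB F=GWBY D=WBYG B=YGWB
Query: U face = WGYB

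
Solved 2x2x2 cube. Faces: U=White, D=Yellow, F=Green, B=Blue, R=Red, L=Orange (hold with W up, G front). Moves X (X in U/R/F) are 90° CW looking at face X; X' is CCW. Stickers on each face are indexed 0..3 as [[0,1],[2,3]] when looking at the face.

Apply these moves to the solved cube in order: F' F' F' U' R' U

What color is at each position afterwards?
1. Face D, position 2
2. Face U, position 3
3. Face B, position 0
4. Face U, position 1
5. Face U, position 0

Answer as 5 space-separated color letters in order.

After move 1 (F'): F=GGGG U=WWRR R=YRYR D=OOYY L=OWOW
After move 2 (F'): F=GGGG U=WWYY R=OROR D=WWYY L=OROR
After move 3 (F'): F=GGGG U=WWOO R=WRWR D=RRYY L=OYOY
After move 4 (U'): U=WOWO F=OYGG R=GGWR B=WRBB L=BBOY
After move 5 (R'): R=GRGW U=WBWW F=OOGO D=RYYG B=YRRB
After move 6 (U): U=WWWB F=GRGO R=YRGW B=BBRB L=OOOY
Query 1: D[2] = Y
Query 2: U[3] = B
Query 3: B[0] = B
Query 4: U[1] = W
Query 5: U[0] = W

Answer: Y B B W W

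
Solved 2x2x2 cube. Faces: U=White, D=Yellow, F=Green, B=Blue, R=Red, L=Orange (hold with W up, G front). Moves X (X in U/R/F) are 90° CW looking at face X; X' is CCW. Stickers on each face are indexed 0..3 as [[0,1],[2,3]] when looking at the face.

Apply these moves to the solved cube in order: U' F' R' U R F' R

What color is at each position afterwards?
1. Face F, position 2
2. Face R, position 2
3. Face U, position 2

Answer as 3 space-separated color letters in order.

Answer: G R Y

Derivation:
After move 1 (U'): U=WWWW F=OOGG R=GGRR B=RRBB L=BBOO
After move 2 (F'): F=OGOG U=WWGR R=YGYR D=BOYY L=BWOW
After move 3 (R'): R=GRYY U=WBGR F=OWOR D=BGYG B=YROB
After move 4 (U): U=GWRB F=GROR R=YRYY B=BWOB L=OWOW
After move 5 (R): R=YYYR U=GRRR F=GGOG D=BOYB B=BWWB
After move 6 (F'): F=GGGO U=GRYY R=OYBR D=WWYB L=OROR
After move 7 (R): R=BORY U=GGYO F=GWGB D=WWYB B=YWRB
Query 1: F[2] = G
Query 2: R[2] = R
Query 3: U[2] = Y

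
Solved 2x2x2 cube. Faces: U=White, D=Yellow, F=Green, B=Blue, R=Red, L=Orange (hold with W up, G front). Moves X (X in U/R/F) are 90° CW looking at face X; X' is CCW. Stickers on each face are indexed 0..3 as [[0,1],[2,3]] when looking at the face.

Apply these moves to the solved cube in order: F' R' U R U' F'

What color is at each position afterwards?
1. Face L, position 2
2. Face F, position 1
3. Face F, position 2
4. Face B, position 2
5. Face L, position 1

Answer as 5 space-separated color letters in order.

After move 1 (F'): F=GGGG U=WWRR R=YRYR D=OOYY L=OWOW
After move 2 (R'): R=RRYY U=WBRB F=GWGR D=OGYG B=YBOB
After move 3 (U): U=RWBB F=RRGR R=YBYY B=OWOB L=GWOW
After move 4 (R): R=YYYB U=RRBR F=RGGG D=OOYO B=BWWB
After move 5 (U'): U=RRRB F=GWGG R=RGYB B=YYWB L=BWOW
After move 6 (F'): F=WGGG U=RRRY R=OGOB D=WWYO L=BBOR
Query 1: L[2] = O
Query 2: F[1] = G
Query 3: F[2] = G
Query 4: B[2] = W
Query 5: L[1] = B

Answer: O G G W B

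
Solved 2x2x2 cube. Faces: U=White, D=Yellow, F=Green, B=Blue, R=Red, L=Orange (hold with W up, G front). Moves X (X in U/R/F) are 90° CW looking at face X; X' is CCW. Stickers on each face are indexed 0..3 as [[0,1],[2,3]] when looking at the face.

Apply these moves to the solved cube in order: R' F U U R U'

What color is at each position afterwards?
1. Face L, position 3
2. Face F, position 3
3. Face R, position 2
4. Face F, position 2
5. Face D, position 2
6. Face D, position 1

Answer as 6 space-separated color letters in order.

Answer: G G R W Y Y

Derivation:
After move 1 (R'): R=RRRR U=WBWB F=GWGW D=YGYG B=YBYB
After move 2 (F): F=GGWW U=WBOO R=WRBR D=RRYG L=OYOG
After move 3 (U): U=OWOB F=WRWW R=YBBR B=OYYB L=GGOG
After move 4 (U): U=OOBW F=YBWW R=OYBR B=GGYB L=WROG
After move 5 (R): R=BORY U=OBBW F=YRWG D=RYYG B=WGOB
After move 6 (U'): U=BWOB F=WRWG R=YRRY B=BOOB L=WGOG
Query 1: L[3] = G
Query 2: F[3] = G
Query 3: R[2] = R
Query 4: F[2] = W
Query 5: D[2] = Y
Query 6: D[1] = Y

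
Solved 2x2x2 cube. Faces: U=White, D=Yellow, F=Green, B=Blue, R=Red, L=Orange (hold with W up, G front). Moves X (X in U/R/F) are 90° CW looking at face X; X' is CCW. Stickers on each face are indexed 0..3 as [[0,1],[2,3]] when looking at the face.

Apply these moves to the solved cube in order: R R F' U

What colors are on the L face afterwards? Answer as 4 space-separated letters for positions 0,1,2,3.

Answer: B B O W

Derivation:
After move 1 (R): R=RRRR U=WGWG F=GYGY D=YBYB B=WBWB
After move 2 (R): R=RRRR U=WYWY F=GBGB D=YWYW B=GBGB
After move 3 (F'): F=BBGG U=WYRR R=WRYR D=OOYW L=OYOW
After move 4 (U): U=RWRY F=WRGG R=GBYR B=OYGB L=BBOW
Query: L face = BBOW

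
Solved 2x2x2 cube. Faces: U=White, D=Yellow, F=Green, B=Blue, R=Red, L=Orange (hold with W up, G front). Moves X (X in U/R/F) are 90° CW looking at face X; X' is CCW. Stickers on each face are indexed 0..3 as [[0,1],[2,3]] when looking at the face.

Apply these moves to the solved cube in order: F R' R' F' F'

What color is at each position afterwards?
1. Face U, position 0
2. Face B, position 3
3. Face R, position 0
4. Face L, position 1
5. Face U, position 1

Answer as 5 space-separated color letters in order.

After move 1 (F): F=GGGG U=WWOO R=WRWR D=RRYY L=OYOY
After move 2 (R'): R=RRWW U=WBOB F=GWGO D=RGYG B=YBRB
After move 3 (R'): R=RWRW U=WROY F=GBGB D=RWYO B=GBGB
After move 4 (F'): F=BBGG U=WRRR R=WWRW D=YYYO L=OYOO
After move 5 (F'): F=BGBG U=WRWR R=YWYW D=YOYO L=OROR
Query 1: U[0] = W
Query 2: B[3] = B
Query 3: R[0] = Y
Query 4: L[1] = R
Query 5: U[1] = R

Answer: W B Y R R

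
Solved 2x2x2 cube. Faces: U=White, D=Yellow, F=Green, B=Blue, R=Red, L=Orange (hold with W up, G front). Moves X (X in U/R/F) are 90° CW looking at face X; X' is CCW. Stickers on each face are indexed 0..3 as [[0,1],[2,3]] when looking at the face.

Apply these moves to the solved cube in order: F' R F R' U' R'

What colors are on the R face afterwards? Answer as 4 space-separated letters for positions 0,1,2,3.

Answer: G G G R

Derivation:
After move 1 (F'): F=GGGG U=WWRR R=YRYR D=OOYY L=OWOW
After move 2 (R): R=YYRR U=WGRG F=GOGY D=OBYB B=RBWB
After move 3 (F): F=GGYO U=WGWW R=RYGR D=RYYB L=OOOB
After move 4 (R'): R=YRRG U=WWWR F=GGYW D=RGYO B=BBYB
After move 5 (U'): U=WRWW F=OOYW R=GGRG B=YRYB L=BBOB
After move 6 (R'): R=GGGR U=WYWY F=ORYW D=ROYW B=ORGB
Query: R face = GGGR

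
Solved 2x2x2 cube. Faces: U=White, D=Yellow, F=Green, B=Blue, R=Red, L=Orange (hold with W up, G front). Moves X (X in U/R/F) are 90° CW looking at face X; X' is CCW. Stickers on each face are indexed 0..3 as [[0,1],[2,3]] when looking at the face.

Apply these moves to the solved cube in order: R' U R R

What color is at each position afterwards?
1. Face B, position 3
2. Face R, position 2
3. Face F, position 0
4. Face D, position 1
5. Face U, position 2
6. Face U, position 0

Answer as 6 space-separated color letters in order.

After move 1 (R'): R=RRRR U=WBWB F=GWGW D=YGYG B=YBYB
After move 2 (U): U=WWBB F=RRGW R=YBRR B=OOYB L=GWOO
After move 3 (R): R=RYRB U=WRBW F=RGGG D=YYYO B=BOWB
After move 4 (R): R=RRBY U=WGBG F=RYGO D=YWYB B=WORB
Query 1: B[3] = B
Query 2: R[2] = B
Query 3: F[0] = R
Query 4: D[1] = W
Query 5: U[2] = B
Query 6: U[0] = W

Answer: B B R W B W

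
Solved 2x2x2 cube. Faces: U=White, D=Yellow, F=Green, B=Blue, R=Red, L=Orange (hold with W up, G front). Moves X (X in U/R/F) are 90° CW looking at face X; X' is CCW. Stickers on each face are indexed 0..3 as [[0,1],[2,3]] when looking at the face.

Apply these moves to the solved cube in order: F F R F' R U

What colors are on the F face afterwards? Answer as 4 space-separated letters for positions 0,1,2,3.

After move 1 (F): F=GGGG U=WWOO R=WRWR D=RRYY L=OYOY
After move 2 (F): F=GGGG U=WWYY R=OROR D=WWYY L=OROR
After move 3 (R): R=OORR U=WGYG F=GWGY D=WBYB B=YBWB
After move 4 (F'): F=WYGG U=WGOR R=BOWR D=RRYB L=OGOY
After move 5 (R): R=WBRO U=WYOG F=WRGB D=RWYY B=RBGB
After move 6 (U): U=OWGY F=WBGB R=RBRO B=OGGB L=WROY
Query: F face = WBGB

Answer: W B G B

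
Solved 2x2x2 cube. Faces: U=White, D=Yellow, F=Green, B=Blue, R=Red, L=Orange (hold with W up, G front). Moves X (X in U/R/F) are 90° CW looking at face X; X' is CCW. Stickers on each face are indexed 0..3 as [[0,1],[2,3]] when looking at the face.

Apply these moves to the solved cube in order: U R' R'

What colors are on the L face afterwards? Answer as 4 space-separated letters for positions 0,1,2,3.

After move 1 (U): U=WWWW F=RRGG R=BBRR B=OOBB L=GGOO
After move 2 (R'): R=BRBR U=WBWO F=RWGW D=YRYG B=YOYB
After move 3 (R'): R=RRBB U=WYWY F=RBGO D=YWYW B=GORB
Query: L face = GGOO

Answer: G G O O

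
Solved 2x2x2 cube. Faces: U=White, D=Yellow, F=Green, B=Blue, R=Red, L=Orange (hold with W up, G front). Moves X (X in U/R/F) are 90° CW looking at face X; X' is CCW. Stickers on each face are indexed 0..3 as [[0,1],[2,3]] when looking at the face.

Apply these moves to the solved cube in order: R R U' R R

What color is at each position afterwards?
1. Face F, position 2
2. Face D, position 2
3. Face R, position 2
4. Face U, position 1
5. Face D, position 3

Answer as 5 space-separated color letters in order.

Answer: G Y B W W

Derivation:
After move 1 (R): R=RRRR U=WGWG F=GYGY D=YBYB B=WBWB
After move 2 (R): R=RRRR U=WYWY F=GBGB D=YWYW B=GBGB
After move 3 (U'): U=YYWW F=OOGB R=GBRR B=RRGB L=GBOO
After move 4 (R): R=RGRB U=YOWB F=OWGW D=YGYR B=WRYB
After move 5 (R): R=RRBG U=YWWW F=OGGR D=YYYW B=BROB
Query 1: F[2] = G
Query 2: D[2] = Y
Query 3: R[2] = B
Query 4: U[1] = W
Query 5: D[3] = W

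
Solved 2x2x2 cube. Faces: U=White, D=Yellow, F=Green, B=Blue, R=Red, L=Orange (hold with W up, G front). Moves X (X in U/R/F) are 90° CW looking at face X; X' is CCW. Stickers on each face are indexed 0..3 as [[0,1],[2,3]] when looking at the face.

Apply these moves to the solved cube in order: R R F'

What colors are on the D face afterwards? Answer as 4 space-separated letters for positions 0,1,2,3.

After move 1 (R): R=RRRR U=WGWG F=GYGY D=YBYB B=WBWB
After move 2 (R): R=RRRR U=WYWY F=GBGB D=YWYW B=GBGB
After move 3 (F'): F=BBGG U=WYRR R=WRYR D=OOYW L=OYOW
Query: D face = OOYW

Answer: O O Y W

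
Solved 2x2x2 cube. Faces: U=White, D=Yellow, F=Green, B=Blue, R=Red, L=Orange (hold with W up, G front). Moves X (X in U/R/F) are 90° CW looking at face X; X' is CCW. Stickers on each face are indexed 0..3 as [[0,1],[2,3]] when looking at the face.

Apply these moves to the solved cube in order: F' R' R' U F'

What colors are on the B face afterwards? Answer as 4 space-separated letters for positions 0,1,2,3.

Answer: O W G B

Derivation:
After move 1 (F'): F=GGGG U=WWRR R=YRYR D=OOYY L=OWOW
After move 2 (R'): R=RRYY U=WBRB F=GWGR D=OGYG B=YBOB
After move 3 (R'): R=RYRY U=WORY F=GBGB D=OWYR B=GBGB
After move 4 (U): U=RWYO F=RYGB R=GBRY B=OWGB L=GBOW
After move 5 (F'): F=YBRG U=RWGR R=WBOY D=BWYR L=GOOY
Query: B face = OWGB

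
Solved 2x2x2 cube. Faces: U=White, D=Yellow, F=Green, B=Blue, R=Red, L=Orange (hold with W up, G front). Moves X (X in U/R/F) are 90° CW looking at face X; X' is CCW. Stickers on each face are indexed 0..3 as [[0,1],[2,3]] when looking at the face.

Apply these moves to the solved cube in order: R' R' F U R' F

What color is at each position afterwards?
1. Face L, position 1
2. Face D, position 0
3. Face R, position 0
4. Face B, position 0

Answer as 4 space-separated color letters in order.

After move 1 (R'): R=RRRR U=WBWB F=GWGW D=YGYG B=YBYB
After move 2 (R'): R=RRRR U=WYWY F=GBGB D=YWYW B=GBGB
After move 3 (F): F=GGBB U=WYOO R=WRYR D=RRYW L=OYOW
After move 4 (U): U=OWOY F=WRBB R=GBYR B=OYGB L=GGOW
After move 5 (R'): R=BRGY U=OGOO F=WWBY D=RRYB B=WYRB
After move 6 (F): F=BWYW U=OGWG R=OROY D=GBYB L=GROR
Query 1: L[1] = R
Query 2: D[0] = G
Query 3: R[0] = O
Query 4: B[0] = W

Answer: R G O W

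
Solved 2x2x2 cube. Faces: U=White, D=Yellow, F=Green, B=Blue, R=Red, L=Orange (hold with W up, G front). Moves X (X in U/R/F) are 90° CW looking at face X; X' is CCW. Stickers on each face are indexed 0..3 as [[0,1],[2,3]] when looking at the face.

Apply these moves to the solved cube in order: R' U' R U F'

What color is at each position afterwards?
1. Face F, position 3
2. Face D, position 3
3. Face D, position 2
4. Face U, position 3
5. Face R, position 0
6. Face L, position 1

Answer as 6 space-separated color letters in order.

Answer: G R Y R Y O

Derivation:
After move 1 (R'): R=RRRR U=WBWB F=GWGW D=YGYG B=YBYB
After move 2 (U'): U=BBWW F=OOGW R=GWRR B=RRYB L=YBOO
After move 3 (R): R=RGRW U=BOWW F=OGGG D=YYYR B=WRBB
After move 4 (U): U=WBWO F=RGGG R=WRRW B=YBBB L=OGOO
After move 5 (F'): F=GGRG U=WBWR R=YRYW D=GOYR L=OOOW
Query 1: F[3] = G
Query 2: D[3] = R
Query 3: D[2] = Y
Query 4: U[3] = R
Query 5: R[0] = Y
Query 6: L[1] = O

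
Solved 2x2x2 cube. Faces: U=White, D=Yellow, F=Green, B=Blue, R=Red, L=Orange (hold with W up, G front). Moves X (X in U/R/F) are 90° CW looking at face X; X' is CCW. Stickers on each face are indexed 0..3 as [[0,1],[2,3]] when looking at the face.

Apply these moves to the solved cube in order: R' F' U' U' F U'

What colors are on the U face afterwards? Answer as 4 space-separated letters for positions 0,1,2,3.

Answer: R R R W

Derivation:
After move 1 (R'): R=RRRR U=WBWB F=GWGW D=YGYG B=YBYB
After move 2 (F'): F=WWGG U=WBRR R=GRYR D=OOYG L=OBOW
After move 3 (U'): U=BRWR F=OBGG R=WWYR B=GRYB L=YBOW
After move 4 (U'): U=RRBW F=YBGG R=OBYR B=WWYB L=GROW
After move 5 (F): F=GYGB U=RRWR R=BBWR D=YOYG L=GOOO
After move 6 (U'): U=RRRW F=GOGB R=GYWR B=BBYB L=WWOO
Query: U face = RRRW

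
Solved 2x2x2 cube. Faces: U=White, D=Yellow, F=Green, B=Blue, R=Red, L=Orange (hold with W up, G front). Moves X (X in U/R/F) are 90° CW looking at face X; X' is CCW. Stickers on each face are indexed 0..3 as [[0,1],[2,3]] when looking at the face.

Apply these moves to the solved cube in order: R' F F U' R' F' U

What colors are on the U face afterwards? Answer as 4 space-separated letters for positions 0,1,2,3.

Answer: G B W Y

Derivation:
After move 1 (R'): R=RRRR U=WBWB F=GWGW D=YGYG B=YBYB
After move 2 (F): F=GGWW U=WBOO R=WRBR D=RRYG L=OYOG
After move 3 (F): F=WGWG U=WBGY R=OROR D=BWYG L=OROR
After move 4 (U'): U=BYWG F=ORWG R=WGOR B=ORYB L=YBOR
After move 5 (R'): R=GRWO U=BYWO F=OYWG D=BRYG B=GRWB
After move 6 (F'): F=YGOW U=BYGW R=RRBO D=BRYG L=YOOW
After move 7 (U): U=GBWY F=RROW R=GRBO B=YOWB L=YGOW
Query: U face = GBWY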